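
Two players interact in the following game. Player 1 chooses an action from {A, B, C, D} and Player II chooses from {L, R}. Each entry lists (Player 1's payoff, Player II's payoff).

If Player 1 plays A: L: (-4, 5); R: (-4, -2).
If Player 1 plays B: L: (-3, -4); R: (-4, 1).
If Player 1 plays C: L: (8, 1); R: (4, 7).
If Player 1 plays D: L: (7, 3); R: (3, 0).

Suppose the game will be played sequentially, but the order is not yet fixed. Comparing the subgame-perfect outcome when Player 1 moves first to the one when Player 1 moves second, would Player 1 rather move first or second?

If Player 1 leads: Player II's best replies are A→L, B→R, C→R, D→L; Player 1's induced payoffs -4, -4, 4, 7; outcome (D, L), payoffs (7, 3).
If Player II leads: Player 1's best replies are L→C, R→C; Player II's induced payoffs 1, 7; outcome (C, R), payoffs (4, 7).
Player 1 gets 7 moving first and 4 moving second, so Player 1 prefers to move first.

first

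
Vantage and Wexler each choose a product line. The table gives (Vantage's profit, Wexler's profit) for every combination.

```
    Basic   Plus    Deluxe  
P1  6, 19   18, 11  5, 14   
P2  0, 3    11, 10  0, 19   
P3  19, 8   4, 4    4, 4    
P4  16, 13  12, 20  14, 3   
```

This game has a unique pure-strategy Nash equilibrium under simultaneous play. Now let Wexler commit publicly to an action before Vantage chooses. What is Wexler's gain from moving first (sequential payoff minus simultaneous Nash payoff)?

Work backward from Vantage's decision.
- Basic: Vantage compares 6, 0, 19, 16 and picks P3; Wexler would get 8.
- Plus: Vantage compares 18, 11, 4, 12 and picks P1; Wexler would get 11.
- Deluxe: Vantage compares 5, 0, 4, 14 and picks P4; Wexler would get 3.
Maximizing over 8, 11, 3, Wexler chooses Plus. Subgame-perfect outcome: (P1, Plus) with payoffs (18, 11).
For the simultaneous game, intersect best replies.
Vantage's best replies: Basic→P3; Plus→P1; Deluxe→P4.
Wexler's best replies: P1→Basic; P2→Deluxe; P3→Basic; P4→Plus.
The unique mutual best reply is (P3, Basic), giving (19, 8).
Wexler's commitment gain: 11 − 8 = 3.

3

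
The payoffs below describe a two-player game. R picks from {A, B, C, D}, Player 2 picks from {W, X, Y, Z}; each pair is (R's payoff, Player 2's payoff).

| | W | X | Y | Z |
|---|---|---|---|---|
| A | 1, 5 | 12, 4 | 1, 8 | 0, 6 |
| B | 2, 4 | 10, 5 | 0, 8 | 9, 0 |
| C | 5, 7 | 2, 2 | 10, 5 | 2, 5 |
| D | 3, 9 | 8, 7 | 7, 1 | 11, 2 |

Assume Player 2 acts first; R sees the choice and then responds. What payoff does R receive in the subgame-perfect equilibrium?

5

Solve by backward induction (Player 2 leads).
- W: BR = C, leader payoff 7.
- X: BR = A, leader payoff 4.
- Y: BR = C, leader payoff 5.
- Z: BR = D, leader payoff 2.
Maximizing over 7, 4, 5, 2, Player 2 chooses W. Subgame-perfect outcome: (C, W) with payoffs (5, 7).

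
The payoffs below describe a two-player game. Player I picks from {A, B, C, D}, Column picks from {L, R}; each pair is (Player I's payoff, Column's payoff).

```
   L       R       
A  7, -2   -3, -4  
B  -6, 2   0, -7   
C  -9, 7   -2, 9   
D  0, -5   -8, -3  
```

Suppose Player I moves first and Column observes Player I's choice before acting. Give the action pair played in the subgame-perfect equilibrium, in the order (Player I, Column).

(A, L)

Solve by backward induction (Player I leads).
- A → Column plays L (best of -2, -4); Player I gets 7.
- B → Column plays L (best of 2, -7); Player I gets -6.
- C → Column plays R (best of 7, 9); Player I gets -2.
- D → Column plays R (best of -5, -3); Player I gets -8.
Maximizing over 7, -6, -2, -8, Player I chooses A. Subgame-perfect outcome: (A, L) with payoffs (7, -2).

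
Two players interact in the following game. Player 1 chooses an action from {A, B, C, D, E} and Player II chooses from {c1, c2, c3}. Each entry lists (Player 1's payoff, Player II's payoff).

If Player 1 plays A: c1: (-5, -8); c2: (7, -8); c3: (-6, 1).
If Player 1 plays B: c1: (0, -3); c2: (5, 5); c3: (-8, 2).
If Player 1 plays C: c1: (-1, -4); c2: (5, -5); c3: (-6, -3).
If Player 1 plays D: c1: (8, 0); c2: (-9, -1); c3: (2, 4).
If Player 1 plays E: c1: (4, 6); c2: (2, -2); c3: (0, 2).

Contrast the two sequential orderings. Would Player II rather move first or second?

second

If Player 1 leads: Player II's best replies are A→c3, B→c2, C→c3, D→c3, E→c1; Player 1's induced payoffs -6, 5, -6, 2, 4; outcome (B, c2), payoffs (5, 5).
If Player II leads: Player 1's best replies are c1→D, c2→A, c3→D; Player II's induced payoffs 0, -8, 4; outcome (D, c3), payoffs (2, 4).
Player II gets 4 moving first and 5 moving second, so Player II prefers to move second.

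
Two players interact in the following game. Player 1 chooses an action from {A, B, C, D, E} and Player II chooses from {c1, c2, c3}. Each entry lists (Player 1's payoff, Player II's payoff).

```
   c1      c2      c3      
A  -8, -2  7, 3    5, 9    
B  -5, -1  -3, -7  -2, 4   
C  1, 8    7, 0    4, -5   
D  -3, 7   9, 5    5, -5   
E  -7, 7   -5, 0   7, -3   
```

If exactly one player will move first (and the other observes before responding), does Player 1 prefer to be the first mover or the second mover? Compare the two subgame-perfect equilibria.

first

If Player 1 leads: Player II's best replies are A→c3, B→c3, C→c1, D→c1, E→c1; Player 1's induced payoffs 5, -2, 1, -3, -7; outcome (A, c3), payoffs (5, 9).
If Player II leads: Player 1's best replies are c1→C, c2→D, c3→E; Player II's induced payoffs 8, 5, -3; outcome (C, c1), payoffs (1, 8).
Player 1 gets 5 moving first and 1 moving second, so Player 1 prefers to move first.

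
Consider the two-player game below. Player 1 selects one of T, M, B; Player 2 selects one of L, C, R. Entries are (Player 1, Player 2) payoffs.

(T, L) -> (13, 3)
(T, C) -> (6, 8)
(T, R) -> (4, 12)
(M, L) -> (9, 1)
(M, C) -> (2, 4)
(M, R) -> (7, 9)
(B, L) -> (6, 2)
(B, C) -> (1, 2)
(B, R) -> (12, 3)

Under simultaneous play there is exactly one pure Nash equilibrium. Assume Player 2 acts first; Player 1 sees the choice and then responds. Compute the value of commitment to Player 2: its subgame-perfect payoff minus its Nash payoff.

5

Player 1 best-responds to each possible Player 2 move:
- L: Player 1 compares 13, 9, 6 and picks T; Player 2 would get 3.
- C: Player 1 compares 6, 2, 1 and picks T; Player 2 would get 8.
- R: Player 1 compares 4, 7, 12 and picks B; Player 2 would get 3.
Player 2's induced payoffs are 3, 8, 3, so Player 2 commits to C. Subgame-perfect outcome: (T, C) with payoffs (6, 8).
Now find the simultaneous Nash equilibrium.
Player 1's best replies: L→T; C→T; R→B.
Player 2's best replies: T→R; M→R; B→R.
The unique mutual best reply is (B, R), giving (12, 3).
Player 2's commitment gain: 8 − 3 = 5.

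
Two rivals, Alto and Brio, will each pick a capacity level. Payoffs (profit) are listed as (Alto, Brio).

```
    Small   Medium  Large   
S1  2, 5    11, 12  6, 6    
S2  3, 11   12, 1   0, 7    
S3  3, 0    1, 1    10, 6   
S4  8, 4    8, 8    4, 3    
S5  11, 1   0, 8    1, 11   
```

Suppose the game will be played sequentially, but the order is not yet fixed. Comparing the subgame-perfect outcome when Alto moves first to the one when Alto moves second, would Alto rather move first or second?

If Alto leads: Brio's best replies are S1→Medium, S2→Small, S3→Large, S4→Medium, S5→Large; Alto's induced payoffs 11, 3, 10, 8, 1; outcome (S1, Medium), payoffs (11, 12).
If Brio leads: Alto's best replies are Small→S5, Medium→S2, Large→S3; Brio's induced payoffs 1, 1, 6; outcome (S3, Large), payoffs (10, 6).
Alto gets 11 moving first and 10 moving second, so Alto prefers to move first.

first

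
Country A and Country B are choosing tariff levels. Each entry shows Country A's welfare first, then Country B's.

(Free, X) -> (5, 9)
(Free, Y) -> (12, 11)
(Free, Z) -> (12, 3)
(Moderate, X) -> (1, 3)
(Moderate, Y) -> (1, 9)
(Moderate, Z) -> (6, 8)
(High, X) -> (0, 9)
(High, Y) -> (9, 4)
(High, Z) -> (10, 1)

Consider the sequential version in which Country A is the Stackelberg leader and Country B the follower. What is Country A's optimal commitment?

Free

Work backward from Country B's decision.
- Free → Country B plays Y (best of 9, 11, 3); Country A gets 12.
- Moderate → Country B plays Y (best of 3, 9, 8); Country A gets 1.
- High → Country B plays X (best of 9, 4, 1); Country A gets 0.
Among 12, 1, 0, the best is 12 at Free. Subgame-perfect outcome: (Free, Y) with payoffs (12, 11).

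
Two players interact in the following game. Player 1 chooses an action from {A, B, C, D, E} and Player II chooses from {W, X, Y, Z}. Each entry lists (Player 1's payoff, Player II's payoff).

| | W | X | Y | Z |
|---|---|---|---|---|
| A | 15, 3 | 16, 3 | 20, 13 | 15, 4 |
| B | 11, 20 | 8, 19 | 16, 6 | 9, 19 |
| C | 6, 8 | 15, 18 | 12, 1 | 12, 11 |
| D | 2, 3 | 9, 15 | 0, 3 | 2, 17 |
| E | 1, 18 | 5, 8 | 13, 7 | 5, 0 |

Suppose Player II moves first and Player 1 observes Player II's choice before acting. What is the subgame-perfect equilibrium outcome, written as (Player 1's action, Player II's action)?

(A, Y)

Work backward from Player 1's decision.
- W: Player 1 compares 15, 11, 6, 2, 1 and picks A; Player II would get 3.
- X: Player 1 compares 16, 8, 15, 9, 5 and picks A; Player II would get 3.
- Y: Player 1 compares 20, 16, 12, 0, 13 and picks A; Player II would get 13.
- Z: Player 1 compares 15, 9, 12, 2, 5 and picks A; Player II would get 4.
Maximizing over 3, 3, 13, 4, Player II chooses Y. Subgame-perfect outcome: (A, Y) with payoffs (20, 13).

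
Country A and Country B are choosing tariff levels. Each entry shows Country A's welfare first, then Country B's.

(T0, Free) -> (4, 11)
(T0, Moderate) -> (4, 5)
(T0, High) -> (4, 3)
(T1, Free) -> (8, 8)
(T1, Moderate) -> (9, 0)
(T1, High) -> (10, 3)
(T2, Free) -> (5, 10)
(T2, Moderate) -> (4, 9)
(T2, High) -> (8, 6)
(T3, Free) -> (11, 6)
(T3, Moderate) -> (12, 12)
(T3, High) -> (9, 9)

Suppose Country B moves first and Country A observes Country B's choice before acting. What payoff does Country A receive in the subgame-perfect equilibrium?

12

Work backward from Country A's decision.
- Free → Country A plays T3 (best of 4, 8, 5, 11); Country B gets 6.
- Moderate → Country A plays T3 (best of 4, 9, 4, 12); Country B gets 12.
- High → Country A plays T1 (best of 4, 10, 8, 9); Country B gets 3.
Among 6, 12, 3, the best is 12 at Moderate. Subgame-perfect outcome: (T3, Moderate) with payoffs (12, 12).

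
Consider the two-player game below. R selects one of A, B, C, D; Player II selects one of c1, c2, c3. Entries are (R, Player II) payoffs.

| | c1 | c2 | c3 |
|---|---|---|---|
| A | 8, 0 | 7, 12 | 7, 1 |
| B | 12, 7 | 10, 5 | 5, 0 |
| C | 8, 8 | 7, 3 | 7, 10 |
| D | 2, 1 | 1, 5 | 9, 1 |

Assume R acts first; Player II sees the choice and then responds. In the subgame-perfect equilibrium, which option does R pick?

B

Work backward from Player II's decision.
- A: BR = c2, leader payoff 7.
- B: BR = c1, leader payoff 12.
- C: BR = c3, leader payoff 7.
- D: BR = c2, leader payoff 1.
R's induced payoffs are 7, 12, 7, 1, so R commits to B. Subgame-perfect outcome: (B, c1) with payoffs (12, 7).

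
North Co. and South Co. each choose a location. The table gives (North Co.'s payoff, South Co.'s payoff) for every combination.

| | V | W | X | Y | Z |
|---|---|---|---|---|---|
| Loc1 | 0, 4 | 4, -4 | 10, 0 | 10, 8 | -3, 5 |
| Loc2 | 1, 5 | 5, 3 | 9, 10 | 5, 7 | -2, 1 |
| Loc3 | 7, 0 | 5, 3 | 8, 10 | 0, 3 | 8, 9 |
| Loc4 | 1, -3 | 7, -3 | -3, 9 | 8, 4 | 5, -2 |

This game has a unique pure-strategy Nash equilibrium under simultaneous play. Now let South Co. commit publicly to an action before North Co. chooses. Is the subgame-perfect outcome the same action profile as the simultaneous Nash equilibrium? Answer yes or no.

no

Work backward from North Co.'s decision.
- V → North Co. plays Loc3 (best of 0, 1, 7, 1); South Co. gets 0.
- W → North Co. plays Loc4 (best of 4, 5, 5, 7); South Co. gets -3.
- X → North Co. plays Loc1 (best of 10, 9, 8, -3); South Co. gets 0.
- Y → North Co. plays Loc1 (best of 10, 5, 0, 8); South Co. gets 8.
- Z → North Co. plays Loc3 (best of -3, -2, 8, 5); South Co. gets 9.
Among 0, -3, 0, 8, 9, the best is 9 at Z. Subgame-perfect outcome: (Loc3, Z) with payoffs (8, 9).
Now find the simultaneous Nash equilibrium.
North Co.'s best replies: V→Loc3; W→Loc4; X→Loc1; Y→Loc1; Z→Loc3.
South Co.'s best replies: Loc1→Y; Loc2→X; Loc3→X; Loc4→X.
The unique mutual best reply is (Loc1, Y), giving (10, 8).
Sequential outcome (Loc3, Z) differs from the Nash profile (Loc1, Y).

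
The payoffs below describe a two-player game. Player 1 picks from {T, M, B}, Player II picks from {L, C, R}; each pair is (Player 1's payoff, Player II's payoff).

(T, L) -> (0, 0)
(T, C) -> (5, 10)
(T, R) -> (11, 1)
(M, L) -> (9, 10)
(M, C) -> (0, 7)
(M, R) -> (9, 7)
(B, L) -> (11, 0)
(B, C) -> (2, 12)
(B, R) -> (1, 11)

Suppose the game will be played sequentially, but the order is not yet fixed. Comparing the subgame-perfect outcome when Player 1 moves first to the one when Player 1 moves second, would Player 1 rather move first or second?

first

If Player 1 leads: Player II's best replies are T→C, M→L, B→C; Player 1's induced payoffs 5, 9, 2; outcome (M, L), payoffs (9, 10).
If Player II leads: Player 1's best replies are L→B, C→T, R→T; Player II's induced payoffs 0, 10, 1; outcome (T, C), payoffs (5, 10).
Player 1 gets 9 moving first and 5 moving second, so Player 1 prefers to move first.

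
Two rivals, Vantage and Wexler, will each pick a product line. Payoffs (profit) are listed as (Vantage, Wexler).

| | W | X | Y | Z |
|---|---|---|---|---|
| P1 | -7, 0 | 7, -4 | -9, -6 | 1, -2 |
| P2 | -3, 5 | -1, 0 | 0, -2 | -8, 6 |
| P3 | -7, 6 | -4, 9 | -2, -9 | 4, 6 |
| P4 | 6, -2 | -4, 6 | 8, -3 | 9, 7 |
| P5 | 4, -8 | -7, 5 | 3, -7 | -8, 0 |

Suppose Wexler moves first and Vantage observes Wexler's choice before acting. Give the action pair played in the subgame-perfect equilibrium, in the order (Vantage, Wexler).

Backward induction with Wexler moving first.
- W → Vantage plays P4 (best of -7, -3, -7, 6, 4); Wexler gets -2.
- X → Vantage plays P1 (best of 7, -1, -4, -4, -7); Wexler gets -4.
- Y → Vantage plays P4 (best of -9, 0, -2, 8, 3); Wexler gets -3.
- Z → Vantage plays P4 (best of 1, -8, 4, 9, -8); Wexler gets 7.
Wexler's induced payoffs are -2, -4, -3, 7, so Wexler commits to Z. Subgame-perfect outcome: (P4, Z) with payoffs (9, 7).

(P4, Z)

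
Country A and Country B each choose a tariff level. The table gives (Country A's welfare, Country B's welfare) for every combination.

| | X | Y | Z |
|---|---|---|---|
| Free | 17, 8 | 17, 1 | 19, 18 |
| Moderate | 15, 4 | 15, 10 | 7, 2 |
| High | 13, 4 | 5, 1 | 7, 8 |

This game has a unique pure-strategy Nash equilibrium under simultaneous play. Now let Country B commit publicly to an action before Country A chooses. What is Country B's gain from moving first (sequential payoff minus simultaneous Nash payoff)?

0

Solve by backward induction (Country B leads).
- X: Country A compares 17, 15, 13 and picks Free; Country B would get 8.
- Y: Country A compares 17, 15, 5 and picks Free; Country B would get 1.
- Z: Country A compares 19, 7, 7 and picks Free; Country B would get 18.
Maximizing over 8, 1, 18, Country B chooses Z. Subgame-perfect outcome: (Free, Z) with payoffs (19, 18).
For the simultaneous game, intersect best replies.
Country A's best replies: X→Free; Y→Free; Z→Free.
Country B's best replies: Free→Z; Moderate→Y; High→Z.
The unique mutual best reply is (Free, Z), giving (19, 18).
Country B's commitment gain: 18 − 18 = 0.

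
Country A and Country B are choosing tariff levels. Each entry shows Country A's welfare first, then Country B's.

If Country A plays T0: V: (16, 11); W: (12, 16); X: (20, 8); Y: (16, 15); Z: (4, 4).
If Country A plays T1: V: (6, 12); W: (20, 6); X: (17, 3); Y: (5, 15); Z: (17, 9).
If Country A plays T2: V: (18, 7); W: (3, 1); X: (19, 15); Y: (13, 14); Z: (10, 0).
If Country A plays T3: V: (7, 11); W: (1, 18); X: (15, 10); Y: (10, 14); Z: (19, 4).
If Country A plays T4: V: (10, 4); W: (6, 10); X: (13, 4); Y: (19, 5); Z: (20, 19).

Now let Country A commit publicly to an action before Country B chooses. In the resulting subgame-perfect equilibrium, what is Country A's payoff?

Country B best-responds to each possible Country A move:
- T0: Country B compares 11, 16, 8, 15, 4 and picks W; Country A would get 12.
- T1: Country B compares 12, 6, 3, 15, 9 and picks Y; Country A would get 5.
- T2: Country B compares 7, 1, 15, 14, 0 and picks X; Country A would get 19.
- T3: Country B compares 11, 18, 10, 14, 4 and picks W; Country A would get 1.
- T4: Country B compares 4, 10, 4, 5, 19 and picks Z; Country A would get 20.
Country A's induced payoffs are 12, 5, 19, 1, 20, so Country A commits to T4. Subgame-perfect outcome: (T4, Z) with payoffs (20, 19).

20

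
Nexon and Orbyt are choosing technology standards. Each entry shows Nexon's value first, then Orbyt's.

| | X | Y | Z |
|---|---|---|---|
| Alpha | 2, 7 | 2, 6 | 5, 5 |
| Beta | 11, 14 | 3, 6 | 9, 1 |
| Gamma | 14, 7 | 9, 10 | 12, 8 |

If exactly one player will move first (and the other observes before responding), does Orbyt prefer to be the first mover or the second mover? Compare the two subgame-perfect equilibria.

second

If Nexon leads: Orbyt's best replies are Alpha→X, Beta→X, Gamma→Y; Nexon's induced payoffs 2, 11, 9; outcome (Beta, X), payoffs (11, 14).
If Orbyt leads: Nexon's best replies are X→Gamma, Y→Gamma, Z→Gamma; Orbyt's induced payoffs 7, 10, 8; outcome (Gamma, Y), payoffs (9, 10).
Orbyt gets 10 moving first and 14 moving second, so Orbyt prefers to move second.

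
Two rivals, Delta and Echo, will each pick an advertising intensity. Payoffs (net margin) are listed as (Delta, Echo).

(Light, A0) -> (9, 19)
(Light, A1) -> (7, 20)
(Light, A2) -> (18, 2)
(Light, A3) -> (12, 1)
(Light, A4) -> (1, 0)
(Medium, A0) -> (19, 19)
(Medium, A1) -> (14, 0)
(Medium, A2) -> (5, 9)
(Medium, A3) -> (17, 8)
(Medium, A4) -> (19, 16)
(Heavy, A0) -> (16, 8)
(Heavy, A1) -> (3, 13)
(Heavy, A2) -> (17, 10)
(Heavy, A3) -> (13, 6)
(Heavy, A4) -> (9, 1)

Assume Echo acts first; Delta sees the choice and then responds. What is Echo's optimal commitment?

Solve by backward induction (Echo leads).
- A0 → Delta plays Medium (best of 9, 19, 16); Echo gets 19.
- A1 → Delta plays Medium (best of 7, 14, 3); Echo gets 0.
- A2 → Delta plays Light (best of 18, 5, 17); Echo gets 2.
- A3 → Delta plays Medium (best of 12, 17, 13); Echo gets 8.
- A4 → Delta plays Medium (best of 1, 19, 9); Echo gets 16.
Echo's induced payoffs are 19, 0, 2, 8, 16, so Echo commits to A0. Subgame-perfect outcome: (Medium, A0) with payoffs (19, 19).

A0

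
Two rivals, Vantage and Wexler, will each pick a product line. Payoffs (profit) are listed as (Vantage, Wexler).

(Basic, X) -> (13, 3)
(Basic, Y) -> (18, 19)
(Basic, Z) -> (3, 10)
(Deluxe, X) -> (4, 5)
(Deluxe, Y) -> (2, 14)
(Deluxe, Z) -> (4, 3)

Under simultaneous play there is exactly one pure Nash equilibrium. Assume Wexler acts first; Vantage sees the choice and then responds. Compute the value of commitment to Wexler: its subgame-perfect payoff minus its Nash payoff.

Vantage best-responds to each possible Wexler move:
- X: Vantage compares 13, 4 and picks Basic; Wexler would get 3.
- Y: Vantage compares 18, 2 and picks Basic; Wexler would get 19.
- Z: Vantage compares 3, 4 and picks Deluxe; Wexler would get 3.
Among 3, 19, 3, the best is 19 at Y. Subgame-perfect outcome: (Basic, Y) with payoffs (18, 19).
Under simultaneous play:
Vantage's best replies: X→Basic; Y→Basic; Z→Deluxe.
Wexler's best replies: Basic→Y; Deluxe→Y.
The unique mutual best reply is (Basic, Y), giving (18, 19).
Wexler's commitment gain: 19 − 19 = 0.

0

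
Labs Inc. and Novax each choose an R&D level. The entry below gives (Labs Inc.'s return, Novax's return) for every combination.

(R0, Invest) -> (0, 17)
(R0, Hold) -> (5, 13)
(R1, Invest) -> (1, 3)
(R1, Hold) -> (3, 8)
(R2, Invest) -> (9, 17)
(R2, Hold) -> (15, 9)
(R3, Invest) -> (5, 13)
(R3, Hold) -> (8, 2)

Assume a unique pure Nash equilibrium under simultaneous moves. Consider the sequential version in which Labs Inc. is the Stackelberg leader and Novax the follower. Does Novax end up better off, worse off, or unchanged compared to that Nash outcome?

unchanged

Solve by backward induction (Labs Inc. leads).
- R0: BR = Invest, leader payoff 0.
- R1: BR = Hold, leader payoff 3.
- R2: BR = Invest, leader payoff 9.
- R3: BR = Invest, leader payoff 5.
Among 0, 3, 9, 5, the best is 9 at R2. Subgame-perfect outcome: (R2, Invest) with payoffs (9, 17).
For the simultaneous game, intersect best replies.
Labs Inc.'s best replies: Invest→R2; Hold→R2.
Novax's best replies: R0→Invest; R1→Hold; R2→Invest; R3→Invest.
Only (R2, Invest) has each player best-responding; Nash payoffs (9, 17).
Novax earns 17 sequentially versus 17 at the Nash outcome: unchanged.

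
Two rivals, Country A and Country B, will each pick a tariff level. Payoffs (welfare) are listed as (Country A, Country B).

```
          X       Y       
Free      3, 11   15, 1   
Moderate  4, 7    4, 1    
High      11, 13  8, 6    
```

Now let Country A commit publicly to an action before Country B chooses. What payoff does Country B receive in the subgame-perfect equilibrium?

13

Solve by backward induction (Country A leads).
- Free: BR = X, leader payoff 3.
- Moderate: BR = X, leader payoff 4.
- High: BR = X, leader payoff 11.
Country A's induced payoffs are 3, 4, 11, so Country A commits to High. Subgame-perfect outcome: (High, X) with payoffs (11, 13).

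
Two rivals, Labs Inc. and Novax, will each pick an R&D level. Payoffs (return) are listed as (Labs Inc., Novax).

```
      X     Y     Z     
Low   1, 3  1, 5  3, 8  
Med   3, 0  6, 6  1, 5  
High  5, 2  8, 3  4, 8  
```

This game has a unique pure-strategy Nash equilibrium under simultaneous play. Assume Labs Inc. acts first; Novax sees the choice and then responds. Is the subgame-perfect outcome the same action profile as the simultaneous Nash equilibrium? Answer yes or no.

no

Solve by backward induction (Labs Inc. leads).
- Low: Novax compares 3, 5, 8 and picks Z; Labs Inc. would get 3.
- Med: Novax compares 0, 6, 5 and picks Y; Labs Inc. would get 6.
- High: Novax compares 2, 3, 8 and picks Z; Labs Inc. would get 4.
Among 3, 6, 4, the best is 6 at Med. Subgame-perfect outcome: (Med, Y) with payoffs (6, 6).
Under simultaneous play:
Labs Inc.'s best replies: X→High; Y→High; Z→High.
Novax's best replies: Low→Z; Med→Y; High→Z.
The unique mutual best reply is (High, Z), giving (4, 8).
Sequential outcome (Med, Y) differs from the Nash profile (High, Z).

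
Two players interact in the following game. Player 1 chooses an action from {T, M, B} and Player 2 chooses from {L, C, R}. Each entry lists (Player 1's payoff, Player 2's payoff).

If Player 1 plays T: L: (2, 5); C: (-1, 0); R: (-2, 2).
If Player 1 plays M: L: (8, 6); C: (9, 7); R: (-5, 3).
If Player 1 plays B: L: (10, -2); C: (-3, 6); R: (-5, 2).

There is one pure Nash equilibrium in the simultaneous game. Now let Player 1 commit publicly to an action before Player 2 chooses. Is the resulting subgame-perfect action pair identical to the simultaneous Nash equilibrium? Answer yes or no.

Player 2 best-responds to each possible Player 1 move:
- T: BR = L, leader payoff 2.
- M: BR = C, leader payoff 9.
- B: BR = C, leader payoff -3.
Maximizing over 2, 9, -3, Player 1 chooses M. Subgame-perfect outcome: (M, C) with payoffs (9, 7).
Under simultaneous play:
Player 1's best replies: L→B; C→M; R→T.
Player 2's best replies: T→L; M→C; B→C.
Only (M, C) has each player best-responding; Nash payoffs (9, 7).
Sequential outcome (M, C) coincides with the Nash profile (M, C).

yes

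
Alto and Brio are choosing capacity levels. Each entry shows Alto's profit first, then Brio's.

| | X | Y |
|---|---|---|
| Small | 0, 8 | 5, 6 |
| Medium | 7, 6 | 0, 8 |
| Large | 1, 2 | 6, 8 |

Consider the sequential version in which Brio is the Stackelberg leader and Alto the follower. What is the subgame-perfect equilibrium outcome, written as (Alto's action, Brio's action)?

(Large, Y)

Backward induction with Brio moving first.
- X: Alto compares 0, 7, 1 and picks Medium; Brio would get 6.
- Y: Alto compares 5, 0, 6 and picks Large; Brio would get 8.
Among 6, 8, the best is 8 at Y. Subgame-perfect outcome: (Large, Y) with payoffs (6, 8).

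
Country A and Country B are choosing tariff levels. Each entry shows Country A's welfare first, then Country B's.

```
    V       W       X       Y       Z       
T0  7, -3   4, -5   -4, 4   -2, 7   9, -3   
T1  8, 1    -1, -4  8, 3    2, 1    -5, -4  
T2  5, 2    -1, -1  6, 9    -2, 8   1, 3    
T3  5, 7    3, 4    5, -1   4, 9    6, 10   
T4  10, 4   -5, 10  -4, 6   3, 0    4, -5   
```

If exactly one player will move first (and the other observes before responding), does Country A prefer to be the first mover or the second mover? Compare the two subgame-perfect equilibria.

first

If Country A leads: Country B's best replies are T0→Y, T1→X, T2→X, T3→Z, T4→W; Country A's induced payoffs -2, 8, 6, 6, -5; outcome (T1, X), payoffs (8, 3).
If Country B leads: Country A's best replies are V→T4, W→T0, X→T1, Y→T3, Z→T0; Country B's induced payoffs 4, -5, 3, 9, -3; outcome (T3, Y), payoffs (4, 9).
Country A gets 8 moving first and 4 moving second, so Country A prefers to move first.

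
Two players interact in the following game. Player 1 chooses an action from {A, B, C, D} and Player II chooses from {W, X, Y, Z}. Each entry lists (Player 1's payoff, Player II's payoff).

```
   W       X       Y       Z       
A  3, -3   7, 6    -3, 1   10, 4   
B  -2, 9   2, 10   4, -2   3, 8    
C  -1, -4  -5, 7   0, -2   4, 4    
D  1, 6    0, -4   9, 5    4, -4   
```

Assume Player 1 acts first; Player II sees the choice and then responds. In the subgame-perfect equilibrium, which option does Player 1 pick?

A

Work backward from Player II's decision.
- A → Player II plays X (best of -3, 6, 1, 4); Player 1 gets 7.
- B → Player II plays X (best of 9, 10, -2, 8); Player 1 gets 2.
- C → Player II plays X (best of -4, 7, -2, 4); Player 1 gets -5.
- D → Player II plays W (best of 6, -4, 5, -4); Player 1 gets 1.
Among 7, 2, -5, 1, the best is 7 at A. Subgame-perfect outcome: (A, X) with payoffs (7, 6).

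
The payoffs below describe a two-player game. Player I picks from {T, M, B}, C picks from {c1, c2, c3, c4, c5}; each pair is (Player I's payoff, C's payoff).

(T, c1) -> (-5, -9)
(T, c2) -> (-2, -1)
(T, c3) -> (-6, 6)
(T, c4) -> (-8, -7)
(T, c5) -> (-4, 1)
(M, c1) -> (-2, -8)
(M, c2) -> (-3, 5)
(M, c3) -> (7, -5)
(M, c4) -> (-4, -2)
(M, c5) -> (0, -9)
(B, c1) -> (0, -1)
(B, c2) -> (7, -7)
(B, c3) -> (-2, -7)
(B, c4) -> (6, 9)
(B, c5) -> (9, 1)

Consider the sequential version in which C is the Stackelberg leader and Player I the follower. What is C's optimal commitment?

Work backward from Player I's decision.
- c1: BR = B, leader payoff -1.
- c2: BR = B, leader payoff -7.
- c3: BR = M, leader payoff -5.
- c4: BR = B, leader payoff 9.
- c5: BR = B, leader payoff 1.
Maximizing over -1, -7, -5, 9, 1, C chooses c4. Subgame-perfect outcome: (B, c4) with payoffs (6, 9).

c4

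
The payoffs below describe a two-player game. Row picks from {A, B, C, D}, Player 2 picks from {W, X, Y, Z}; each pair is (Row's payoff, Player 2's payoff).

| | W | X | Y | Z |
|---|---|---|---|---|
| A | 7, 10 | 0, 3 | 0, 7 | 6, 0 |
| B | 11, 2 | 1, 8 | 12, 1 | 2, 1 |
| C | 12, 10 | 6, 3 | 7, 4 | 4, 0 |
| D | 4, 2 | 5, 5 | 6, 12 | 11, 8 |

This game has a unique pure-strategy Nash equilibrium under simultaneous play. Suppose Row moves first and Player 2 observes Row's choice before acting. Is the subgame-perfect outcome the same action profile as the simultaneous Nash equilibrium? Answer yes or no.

Backward induction with Row moving first.
- A → Player 2 plays W (best of 10, 3, 7, 0); Row gets 7.
- B → Player 2 plays X (best of 2, 8, 1, 1); Row gets 1.
- C → Player 2 plays W (best of 10, 3, 4, 0); Row gets 12.
- D → Player 2 plays Y (best of 2, 5, 12, 8); Row gets 6.
Row's induced payoffs are 7, 1, 12, 6, so Row commits to C. Subgame-perfect outcome: (C, W) with payoffs (12, 10).
Under simultaneous play:
Row's best replies: W→C; X→C; Y→B; Z→D.
Player 2's best replies: A→W; B→X; C→W; D→Y.
The unique mutual best reply is (C, W), giving (12, 10).
Sequential outcome (C, W) coincides with the Nash profile (C, W).

yes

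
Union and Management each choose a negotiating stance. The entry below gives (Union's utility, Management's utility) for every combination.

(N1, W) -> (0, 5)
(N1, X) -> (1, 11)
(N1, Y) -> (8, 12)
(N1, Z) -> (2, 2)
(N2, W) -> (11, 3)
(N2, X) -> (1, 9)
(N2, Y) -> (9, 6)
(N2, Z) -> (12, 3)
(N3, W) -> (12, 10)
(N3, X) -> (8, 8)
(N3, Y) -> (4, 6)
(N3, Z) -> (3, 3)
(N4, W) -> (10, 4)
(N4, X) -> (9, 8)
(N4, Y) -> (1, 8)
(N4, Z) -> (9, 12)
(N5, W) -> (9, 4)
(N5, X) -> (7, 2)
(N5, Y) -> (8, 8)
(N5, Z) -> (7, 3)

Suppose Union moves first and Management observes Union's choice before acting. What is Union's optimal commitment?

N3

Work backward from Management's decision.
- N1: Management compares 5, 11, 12, 2 and picks Y; Union would get 8.
- N2: Management compares 3, 9, 6, 3 and picks X; Union would get 1.
- N3: Management compares 10, 8, 6, 3 and picks W; Union would get 12.
- N4: Management compares 4, 8, 8, 12 and picks Z; Union would get 9.
- N5: Management compares 4, 2, 8, 3 and picks Y; Union would get 8.
Union's induced payoffs are 8, 1, 12, 9, 8, so Union commits to N3. Subgame-perfect outcome: (N3, W) with payoffs (12, 10).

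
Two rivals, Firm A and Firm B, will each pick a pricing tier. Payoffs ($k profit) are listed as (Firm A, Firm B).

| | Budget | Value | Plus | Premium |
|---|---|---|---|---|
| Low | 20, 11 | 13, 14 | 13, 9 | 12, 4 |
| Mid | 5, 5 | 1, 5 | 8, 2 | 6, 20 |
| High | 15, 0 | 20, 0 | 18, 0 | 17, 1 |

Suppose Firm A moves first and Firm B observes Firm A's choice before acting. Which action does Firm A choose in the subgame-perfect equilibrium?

High

Solve by backward induction (Firm A leads).
- Low: Firm B compares 11, 14, 9, 4 and picks Value; Firm A would get 13.
- Mid: Firm B compares 5, 5, 2, 20 and picks Premium; Firm A would get 6.
- High: Firm B compares 0, 0, 0, 1 and picks Premium; Firm A would get 17.
Firm A's induced payoffs are 13, 6, 17, so Firm A commits to High. Subgame-perfect outcome: (High, Premium) with payoffs (17, 1).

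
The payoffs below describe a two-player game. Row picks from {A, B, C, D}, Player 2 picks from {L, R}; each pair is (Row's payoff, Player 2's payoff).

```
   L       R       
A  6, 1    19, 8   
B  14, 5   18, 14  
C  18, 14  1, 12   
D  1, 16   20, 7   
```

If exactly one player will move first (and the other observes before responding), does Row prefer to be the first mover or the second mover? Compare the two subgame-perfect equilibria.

If Row leads: Player 2's best replies are A→R, B→R, C→L, D→L; Row's induced payoffs 19, 18, 18, 1; outcome (A, R), payoffs (19, 8).
If Player 2 leads: Row's best replies are L→C, R→D; Player 2's induced payoffs 14, 7; outcome (C, L), payoffs (18, 14).
Row gets 19 moving first and 18 moving second, so Row prefers to move first.

first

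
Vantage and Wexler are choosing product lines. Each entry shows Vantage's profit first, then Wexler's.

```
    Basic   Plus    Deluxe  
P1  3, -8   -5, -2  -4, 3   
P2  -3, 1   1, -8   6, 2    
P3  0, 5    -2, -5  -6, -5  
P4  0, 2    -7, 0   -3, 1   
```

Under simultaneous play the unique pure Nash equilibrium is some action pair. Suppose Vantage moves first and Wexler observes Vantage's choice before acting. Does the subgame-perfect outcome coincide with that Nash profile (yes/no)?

yes

Wexler best-responds to each possible Vantage move:
- P1: Wexler compares -8, -2, 3 and picks Deluxe; Vantage would get -4.
- P2: Wexler compares 1, -8, 2 and picks Deluxe; Vantage would get 6.
- P3: Wexler compares 5, -5, -5 and picks Basic; Vantage would get 0.
- P4: Wexler compares 2, 0, 1 and picks Basic; Vantage would get 0.
Maximizing over -4, 6, 0, 0, Vantage chooses P2. Subgame-perfect outcome: (P2, Deluxe) with payoffs (6, 2).
Under simultaneous play:
Vantage's best replies: Basic→P1; Plus→P2; Deluxe→P2.
Wexler's best replies: P1→Deluxe; P2→Deluxe; P3→Basic; P4→Basic.
Only (P2, Deluxe) has each player best-responding; Nash payoffs (6, 2).
Sequential outcome (P2, Deluxe) coincides with the Nash profile (P2, Deluxe).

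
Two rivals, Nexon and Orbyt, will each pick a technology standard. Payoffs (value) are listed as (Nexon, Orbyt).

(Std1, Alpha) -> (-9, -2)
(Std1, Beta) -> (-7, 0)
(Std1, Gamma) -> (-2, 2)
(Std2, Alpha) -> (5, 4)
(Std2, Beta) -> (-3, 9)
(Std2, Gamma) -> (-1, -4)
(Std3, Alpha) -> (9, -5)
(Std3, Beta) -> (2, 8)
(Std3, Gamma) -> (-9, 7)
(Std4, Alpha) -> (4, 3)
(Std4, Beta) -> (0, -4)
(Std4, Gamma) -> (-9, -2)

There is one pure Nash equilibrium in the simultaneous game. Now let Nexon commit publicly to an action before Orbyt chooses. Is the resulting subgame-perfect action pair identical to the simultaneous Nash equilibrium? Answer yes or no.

no

Backward induction with Nexon moving first.
- Std1: Orbyt compares -2, 0, 2 and picks Gamma; Nexon would get -2.
- Std2: Orbyt compares 4, 9, -4 and picks Beta; Nexon would get -3.
- Std3: Orbyt compares -5, 8, 7 and picks Beta; Nexon would get 2.
- Std4: Orbyt compares 3, -4, -2 and picks Alpha; Nexon would get 4.
Among -2, -3, 2, 4, the best is 4 at Std4. Subgame-perfect outcome: (Std4, Alpha) with payoffs (4, 3).
Now find the simultaneous Nash equilibrium.
Nexon's best replies: Alpha→Std3; Beta→Std3; Gamma→Std2.
Orbyt's best replies: Std1→Gamma; Std2→Beta; Std3→Beta; Std4→Alpha.
Only (Std3, Beta) has each player best-responding; Nash payoffs (2, 8).
Sequential outcome (Std4, Alpha) differs from the Nash profile (Std3, Beta).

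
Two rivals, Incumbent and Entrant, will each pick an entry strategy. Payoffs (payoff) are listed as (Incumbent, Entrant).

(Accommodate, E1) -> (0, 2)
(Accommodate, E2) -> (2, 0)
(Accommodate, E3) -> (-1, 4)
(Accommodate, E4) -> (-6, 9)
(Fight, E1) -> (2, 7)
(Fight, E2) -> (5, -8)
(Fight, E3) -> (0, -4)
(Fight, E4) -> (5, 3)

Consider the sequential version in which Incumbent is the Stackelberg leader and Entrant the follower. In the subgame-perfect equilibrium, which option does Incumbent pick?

Solve by backward induction (Incumbent leads).
- Accommodate: BR = E4, leader payoff -6.
- Fight: BR = E1, leader payoff 2.
Among -6, 2, the best is 2 at Fight. Subgame-perfect outcome: (Fight, E1) with payoffs (2, 7).

Fight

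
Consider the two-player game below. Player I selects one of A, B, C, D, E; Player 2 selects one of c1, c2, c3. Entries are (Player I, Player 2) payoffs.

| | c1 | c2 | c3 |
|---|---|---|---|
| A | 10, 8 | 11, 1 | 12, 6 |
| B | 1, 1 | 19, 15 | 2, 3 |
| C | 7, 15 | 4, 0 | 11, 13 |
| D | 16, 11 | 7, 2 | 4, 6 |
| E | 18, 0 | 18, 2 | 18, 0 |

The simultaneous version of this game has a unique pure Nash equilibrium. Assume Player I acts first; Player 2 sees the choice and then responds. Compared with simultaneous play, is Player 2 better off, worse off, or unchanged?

unchanged

Backward induction with Player I moving first.
- A: BR = c1, leader payoff 10.
- B: BR = c2, leader payoff 19.
- C: BR = c1, leader payoff 7.
- D: BR = c1, leader payoff 16.
- E: BR = c2, leader payoff 18.
Player I's induced payoffs are 10, 19, 7, 16, 18, so Player I commits to B. Subgame-perfect outcome: (B, c2) with payoffs (19, 15).
For the simultaneous game, intersect best replies.
Player I's best replies: c1→E; c2→B; c3→E.
Player 2's best replies: A→c1; B→c2; C→c1; D→c1; E→c2.
The unique mutual best reply is (B, c2), giving (19, 15).
Player 2 earns 15 sequentially versus 15 at the Nash outcome: unchanged.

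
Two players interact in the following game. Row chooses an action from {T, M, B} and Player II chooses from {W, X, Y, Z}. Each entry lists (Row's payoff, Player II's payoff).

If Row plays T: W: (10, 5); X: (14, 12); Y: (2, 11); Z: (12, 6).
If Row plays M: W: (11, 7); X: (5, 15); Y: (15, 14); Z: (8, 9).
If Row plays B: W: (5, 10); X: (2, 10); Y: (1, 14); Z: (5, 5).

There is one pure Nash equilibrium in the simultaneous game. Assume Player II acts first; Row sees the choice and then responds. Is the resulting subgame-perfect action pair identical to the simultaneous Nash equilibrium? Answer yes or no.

Solve by backward induction (Player II leads).
- W → Row plays M (best of 10, 11, 5); Player II gets 7.
- X → Row plays T (best of 14, 5, 2); Player II gets 12.
- Y → Row plays M (best of 2, 15, 1); Player II gets 14.
- Z → Row plays T (best of 12, 8, 5); Player II gets 6.
Maximizing over 7, 12, 14, 6, Player II chooses Y. Subgame-perfect outcome: (M, Y) with payoffs (15, 14).
Now find the simultaneous Nash equilibrium.
Row's best replies: W→M; X→T; Y→M; Z→T.
Player II's best replies: T→X; M→X; B→Y.
The unique mutual best reply is (T, X), giving (14, 12).
Sequential outcome (M, Y) differs from the Nash profile (T, X).

no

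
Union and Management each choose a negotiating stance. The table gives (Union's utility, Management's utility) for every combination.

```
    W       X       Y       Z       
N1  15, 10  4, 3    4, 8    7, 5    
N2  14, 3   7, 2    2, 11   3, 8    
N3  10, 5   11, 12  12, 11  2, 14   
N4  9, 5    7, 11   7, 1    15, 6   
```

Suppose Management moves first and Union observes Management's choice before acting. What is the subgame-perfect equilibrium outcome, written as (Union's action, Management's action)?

Work backward from Union's decision.
- W → Union plays N1 (best of 15, 14, 10, 9); Management gets 10.
- X → Union plays N3 (best of 4, 7, 11, 7); Management gets 12.
- Y → Union plays N3 (best of 4, 2, 12, 7); Management gets 11.
- Z → Union plays N4 (best of 7, 3, 2, 15); Management gets 6.
Among 10, 12, 11, 6, the best is 12 at X. Subgame-perfect outcome: (N3, X) with payoffs (11, 12).

(N3, X)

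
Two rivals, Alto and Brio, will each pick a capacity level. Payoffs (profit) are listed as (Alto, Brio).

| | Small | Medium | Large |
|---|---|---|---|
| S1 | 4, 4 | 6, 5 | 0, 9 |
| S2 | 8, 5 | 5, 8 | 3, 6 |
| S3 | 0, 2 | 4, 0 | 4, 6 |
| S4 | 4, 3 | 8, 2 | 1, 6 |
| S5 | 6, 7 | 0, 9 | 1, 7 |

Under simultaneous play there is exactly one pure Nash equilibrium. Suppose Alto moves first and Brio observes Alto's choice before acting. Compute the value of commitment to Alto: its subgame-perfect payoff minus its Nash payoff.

Solve by backward induction (Alto leads).
- S1: BR = Large, leader payoff 0.
- S2: BR = Medium, leader payoff 5.
- S3: BR = Large, leader payoff 4.
- S4: BR = Large, leader payoff 1.
- S5: BR = Medium, leader payoff 0.
Maximizing over 0, 5, 4, 1, 0, Alto chooses S2. Subgame-perfect outcome: (S2, Medium) with payoffs (5, 8).
Under simultaneous play:
Alto's best replies: Small→S2; Medium→S4; Large→S3.
Brio's best replies: S1→Large; S2→Medium; S3→Large; S4→Large; S5→Medium.
The unique mutual best reply is (S3, Large), giving (4, 6).
Alto's commitment gain: 5 − 4 = 1.

1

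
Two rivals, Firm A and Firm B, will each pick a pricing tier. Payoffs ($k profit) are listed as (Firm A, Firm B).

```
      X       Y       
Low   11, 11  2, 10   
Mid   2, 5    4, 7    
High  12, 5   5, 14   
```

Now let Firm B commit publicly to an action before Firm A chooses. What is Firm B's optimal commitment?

Y

Backward induction with Firm B moving first.
- X: Firm A compares 11, 2, 12 and picks High; Firm B would get 5.
- Y: Firm A compares 2, 4, 5 and picks High; Firm B would get 14.
Among 5, 14, the best is 14 at Y. Subgame-perfect outcome: (High, Y) with payoffs (5, 14).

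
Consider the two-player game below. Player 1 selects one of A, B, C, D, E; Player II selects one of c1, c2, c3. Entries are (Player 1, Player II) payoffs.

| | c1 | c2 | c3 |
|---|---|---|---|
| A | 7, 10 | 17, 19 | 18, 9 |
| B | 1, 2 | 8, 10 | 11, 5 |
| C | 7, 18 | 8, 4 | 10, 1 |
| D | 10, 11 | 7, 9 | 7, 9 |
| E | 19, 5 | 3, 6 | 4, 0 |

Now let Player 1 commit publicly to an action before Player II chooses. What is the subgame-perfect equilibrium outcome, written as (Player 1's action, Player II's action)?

(A, c2)

Work backward from Player II's decision.
- A: Player II compares 10, 19, 9 and picks c2; Player 1 would get 17.
- B: Player II compares 2, 10, 5 and picks c2; Player 1 would get 8.
- C: Player II compares 18, 4, 1 and picks c1; Player 1 would get 7.
- D: Player II compares 11, 9, 9 and picks c1; Player 1 would get 10.
- E: Player II compares 5, 6, 0 and picks c2; Player 1 would get 3.
Among 17, 8, 7, 10, 3, the best is 17 at A. Subgame-perfect outcome: (A, c2) with payoffs (17, 19).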